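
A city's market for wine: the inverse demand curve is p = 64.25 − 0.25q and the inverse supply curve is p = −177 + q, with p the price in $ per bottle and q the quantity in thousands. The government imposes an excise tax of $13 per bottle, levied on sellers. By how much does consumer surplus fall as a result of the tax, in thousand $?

Consumer surplus falls by $488.28 thousand.

Rewrite in direct form: qd = 257 − 4p and qs = p + 177.
Before the tax: set 257 − 4p = p + 177 → p* = $16, q* = 193.
With the tax collected from sellers, supply shifts: qs = (p − 13) + 177.
New equilibrium: buyers pay $18.6, sellers receive $5.6, q = 182.6. (Wedge: pb − ps = 13.)
ΔCS is the trapezoid between Q = 182.6 and Q = 193 of height $2.6: ½ · (193 + 182.6) · 2.6 = $488.28.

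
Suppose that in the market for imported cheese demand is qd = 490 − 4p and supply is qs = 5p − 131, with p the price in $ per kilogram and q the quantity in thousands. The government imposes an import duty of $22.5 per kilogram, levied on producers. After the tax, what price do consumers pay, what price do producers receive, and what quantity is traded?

Before the tax: set 490 − 4p = 5p − 131 → p* = $69, q* = 214.
With the tax collected from producers, supply shifts: qs = 5(p − 22.5) − 131.
Solving gives q = 164 with consumers paying $81.5 and producers receiving $59 (the $22.5 wedge).

Consumers pay $81.5; producers receive $59; quantity = 164.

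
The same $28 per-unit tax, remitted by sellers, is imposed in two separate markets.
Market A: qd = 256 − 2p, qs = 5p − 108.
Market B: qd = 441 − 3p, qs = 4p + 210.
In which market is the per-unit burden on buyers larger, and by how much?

Market A: pre-tax p* = $52, q* = 152; post-tax q = 112; per-unit burden on buyers = $20.
Market B: pre-tax p* = $33, q* = 342; post-tax q = 294; per-unit burden on buyers = $16.
Difference: $20 vs $16 → market A is larger by $4.

Market A, by $4.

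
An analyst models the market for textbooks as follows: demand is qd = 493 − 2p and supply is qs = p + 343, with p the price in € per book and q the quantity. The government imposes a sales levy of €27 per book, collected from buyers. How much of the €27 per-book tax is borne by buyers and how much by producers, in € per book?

Without the tax, 493 − 2p = p + 343 gives 3p = 150, so p* = €50 and q* = 393.
With the tax collected from buyers, demand (in seller-price terms) shifts: qd = 493 − 2(p + 27).
Solving gives q = 375 with buyers paying €59 and producers receiving €32 (the €27 wedge).
Burden on buyers: €9; on producers: €18. (They sum to €27.)

Buyers bear €9 per book; producers bear €18 per book.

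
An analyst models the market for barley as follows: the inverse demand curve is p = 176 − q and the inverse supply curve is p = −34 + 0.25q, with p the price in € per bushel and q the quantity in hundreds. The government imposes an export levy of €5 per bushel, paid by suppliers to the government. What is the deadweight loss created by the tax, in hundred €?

Rewrite in direct form: qd = 176 − p and qs = 4p + 136.
Without the tax, 176 − p = 4p + 136 gives 5p = 40, so p* = €8 and q* = 168.
With the tax collected from suppliers, supply shifts: qs = 4(p − 5) + 136.
Solving gives q = 164 with buyers paying €12 and suppliers receiving €7 (the €5 wedge).
Quantity falls by |ΔQ| = |168 − 164| = 4.
DWL = ½ · t · |ΔQ| = ½ · 5 · 4 = €10.

Deadweight loss = €10 hundred.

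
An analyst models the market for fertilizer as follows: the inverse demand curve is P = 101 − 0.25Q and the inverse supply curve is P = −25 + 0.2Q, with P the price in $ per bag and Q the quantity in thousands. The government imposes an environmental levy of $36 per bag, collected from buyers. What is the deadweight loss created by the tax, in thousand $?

Rewrite in direct form: Qd = 404 − 4P and Qs = 5P + 125.
Without the tax, 404 − 4P = 5P + 125 gives 9P = 279, so P* = $31 and Q* = 280.
With the tax collected from buyers, demand (in seller-price terms) shifts: Qd = 404 − 4(P + 36).
Solving gives Q = 200 with buyers paying $51 and sellers receiving $15 (the $36 wedge).
Quantity falls by |ΔQ| = |280 − 200| = 80.
DWL = ½ · t · |ΔQ| = ½ · 36 · 80 = $1440.

Deadweight loss = $1440 thousand.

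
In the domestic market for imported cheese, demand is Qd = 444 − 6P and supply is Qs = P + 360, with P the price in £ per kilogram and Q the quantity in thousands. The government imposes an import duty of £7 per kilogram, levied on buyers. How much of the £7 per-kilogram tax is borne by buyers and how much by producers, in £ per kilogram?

Without the tax, 444 − 6P = P + 360 gives 7P = 84, so P* = £12 and Q* = 372.
With the tax collected from buyers, demand (in seller-price terms) shifts: Qd = 444 − 6(P + 7).
Solving gives Q = 366 with buyers paying £13 and producers receiving £6 (the £7 wedge).
Burden on buyers: £1; on producers: £6. (They sum to £7.)

Buyers bear £1 per kilogram; producers bear £6 per kilogram.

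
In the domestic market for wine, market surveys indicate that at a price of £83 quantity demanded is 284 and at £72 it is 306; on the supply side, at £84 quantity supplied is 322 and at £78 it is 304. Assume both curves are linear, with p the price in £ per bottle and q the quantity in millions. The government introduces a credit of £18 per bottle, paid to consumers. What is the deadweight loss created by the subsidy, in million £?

Demand slope: (306 − 284)/(72 − 83) = -2, so qd = 450 − 2p.
Supply slope: (304 − 322)/(78 − 84) = 3, so qs = 3p + 70.
Without the subsidy, 450 − 2p = 3p + 70 gives 5p = 380, so p* = £76 and q* = 298.
With a per-unit subsidy paid to consumers, each effectively pays p − 18, so demand becomes qd = 450 − 2(p − 18).
New equilibrium: consumers pay £65.2, suppliers receive £83.2, q = 319.6. (Wedge: pb − ps = −18.)
Quantity rises by |ΔQ| = |298 − 319.6| = 21.6.
DWL = ½ · t · |ΔQ| = ½ · 18 · 21.6 = £194.4.

Deadweight loss = £194.4 million.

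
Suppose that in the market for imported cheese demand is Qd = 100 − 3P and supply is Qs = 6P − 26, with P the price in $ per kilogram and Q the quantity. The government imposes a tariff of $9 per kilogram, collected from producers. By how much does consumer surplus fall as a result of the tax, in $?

Consumer surplus falls by $294.

Before the tax: set 100 − 3P = 6P − 26 → P* = $14, Q* = 58.
With the tax collected from producers, supply shifts: Qs = 6(P − 9) − 26.
New equilibrium: consumers pay $20, producers receive $11, Q = 40. (Wedge: Pb − Ps = 9.)
ΔCS is the trapezoid between Q = 40 and Q = 58 of height $6: ½ · (58 + 40) · 6 = $294.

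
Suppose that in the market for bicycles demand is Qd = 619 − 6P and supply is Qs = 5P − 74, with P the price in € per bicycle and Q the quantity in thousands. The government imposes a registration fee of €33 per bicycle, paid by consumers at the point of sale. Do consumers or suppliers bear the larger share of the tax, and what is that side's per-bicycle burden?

Before the tax: set 619 − 6P = 5P − 74 → P* = €63, Q* = 241.
With the tax collected from consumers, demand (in seller-price terms) shifts: Qd = 619 − 6(P + 33).
Solving gives Q = 151 with consumers paying €78 and suppliers receiving €45 (the €33 wedge).
Per-bicycle burden: consumers €15, suppliers €18.
Suppliers take the larger share because supply is less price-elastic here (demand slope 6 vs supply slope 5).

Suppliers bear the larger share: €18 per bicycle.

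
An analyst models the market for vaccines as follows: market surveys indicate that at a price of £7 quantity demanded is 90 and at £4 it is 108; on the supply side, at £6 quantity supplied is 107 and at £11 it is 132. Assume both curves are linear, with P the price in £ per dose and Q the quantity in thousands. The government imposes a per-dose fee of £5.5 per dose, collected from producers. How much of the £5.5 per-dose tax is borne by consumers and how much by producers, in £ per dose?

Demand slope: (108 − 90)/(4 − 7) = -6, so Qd = 132 − 6P.
Supply slope: (132 − 107)/(11 − 6) = 5, so Qs = 5P + 77.
Without the tax, 132 − 6P = 5P + 77 gives 11P = 55, so P* = £5 and Q* = 102.
With the tax collected from producers, supply shifts: Qs = 5(P − 5.5) + 77.
New equilibrium: consumers pay £7.5, producers receive £2, Q = 87. (Wedge: Pb − Ps = 5.5.)
Burden on consumers: £2.5; on producers: £3. (They sum to £5.5.)
The less price-elastic side of the market bears the larger share of a per-unit tax.

Consumers bear £2.5 per dose; producers bear £3 per dose.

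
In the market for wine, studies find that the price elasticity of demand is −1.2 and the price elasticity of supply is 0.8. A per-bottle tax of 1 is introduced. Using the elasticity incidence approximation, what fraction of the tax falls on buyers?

Incidence ratio: buyers' share ≈ εs / (εs + |εd|) = 0.8 / (0.8 + 1.2) = 0.4.
Supply is the less elastic side, so buyers bear the smaller share.

Buyers' share ≈ 0.4.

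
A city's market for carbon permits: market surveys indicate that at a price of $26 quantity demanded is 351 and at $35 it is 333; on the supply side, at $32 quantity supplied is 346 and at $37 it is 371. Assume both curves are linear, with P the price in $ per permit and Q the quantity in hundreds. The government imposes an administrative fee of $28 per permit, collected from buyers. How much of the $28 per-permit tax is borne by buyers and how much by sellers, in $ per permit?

Buyers bear $20 per permit; sellers bear $8 per permit.

Demand slope: (333 − 351)/(35 − 26) = -2, so Qd = 403 − 2P.
Supply slope: (371 − 346)/(37 − 32) = 5, so Qs = 5P + 186.
Without the tax, 403 − 2P = 5P + 186 gives 7P = 217, so P* = $31 and Q* = 341.
With the tax collected from buyers, demand (in seller-price terms) shifts: Qd = 403 − 2(P + 28).
Solving gives Q = 301 with buyers paying $51 and sellers receiving $23 (the $28 wedge).
Burden on buyers: $20; on sellers: $8. (They sum to $28.)
The less price-elastic side of the market bears the larger share of a per-unit tax.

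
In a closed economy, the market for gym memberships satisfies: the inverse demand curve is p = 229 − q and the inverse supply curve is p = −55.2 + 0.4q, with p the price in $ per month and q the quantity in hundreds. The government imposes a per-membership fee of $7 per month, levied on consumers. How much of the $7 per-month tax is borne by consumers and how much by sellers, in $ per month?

Consumers bear $5 per month; sellers bear $2 per month.

Inverting to q(p) form: qd = 229 − p; qs = 2.5p + 138.
Without the tax, 229 − p = 2.5p + 138 gives 3.5p = 91, so p* = $26 and q* = 203.
With the tax collected from consumers, demand (in seller-price terms) shifts: qd = 229 − (p + 7).
New equilibrium: consumers pay $31, sellers receive $24, q = 198. (Wedge: pb − ps = 7.)
Burden on consumers: $5; on sellers: $2. (They sum to $7.)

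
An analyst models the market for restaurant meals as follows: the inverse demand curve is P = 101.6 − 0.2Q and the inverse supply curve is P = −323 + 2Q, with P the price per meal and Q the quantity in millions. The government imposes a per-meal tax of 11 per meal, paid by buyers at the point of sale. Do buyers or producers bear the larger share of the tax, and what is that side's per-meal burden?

Inverting to Q(P) form: Qd = 508 − 5P; Qs = 0.5P + 161.5.
Without the tax, 508 − 5P = 0.5P + 161.5 gives 5.5P = 346.5, so P* = 63 and Q* = 193.
With the tax collected from buyers, demand (in seller-price terms) shifts: Qd = 508 − 5(P + 11).
New equilibrium: buyers pay 64, producers receive 53, Q = 188. (Wedge: Pb − Ps = 11.)
Per-meal burden: buyers 1, producers 10.
Producers take the larger share because supply is less price-elastic here (demand slope 5 vs supply slope 0.5).
The less price-elastic side of the market bears the larger share of a per-unit tax.

Producers bear the larger share: 10 per meal.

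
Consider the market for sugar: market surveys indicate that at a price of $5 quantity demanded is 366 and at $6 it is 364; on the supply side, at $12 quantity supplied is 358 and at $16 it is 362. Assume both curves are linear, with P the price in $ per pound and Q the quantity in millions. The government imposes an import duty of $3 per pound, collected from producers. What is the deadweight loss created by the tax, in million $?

Deadweight loss = $3 million.

Demand slope: (364 − 366)/(6 − 5) = -2, so Qd = 376 − 2P.
Supply slope: (362 − 358)/(16 − 12) = 1, so Qs = P + 346.
Without the tax, 376 − 2P = P + 346 gives 3P = 30, so P* = $10 and Q* = 356.
With the tax collected from producers, supply shifts: Qs = (P − 3) + 346.
Solving gives Q = 354 with buyers paying $11 and producers receiving $8 (the $3 wedge).
Quantity falls by |ΔQ| = |356 − 354| = 2.
DWL = ½ · t · |ΔQ| = ½ · 3 · 2 = $3.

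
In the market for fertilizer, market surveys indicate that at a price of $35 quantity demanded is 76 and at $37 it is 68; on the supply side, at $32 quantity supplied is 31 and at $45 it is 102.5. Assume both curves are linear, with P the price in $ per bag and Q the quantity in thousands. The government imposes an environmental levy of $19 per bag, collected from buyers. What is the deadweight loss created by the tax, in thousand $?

Demand slope: (68 − 76)/(37 − 35) = -4, so Qd = 216 − 4P.
Supply slope: (102.5 − 31)/(45 − 32) = 5.5, so Qs = 5.5P − 145.
Without the tax, 216 − 4P = 5.5P − 145 gives 9.5P = 361, so P* = $38 and Q* = 64.
With the tax collected from buyers, demand (in seller-price terms) shifts: Qd = 216 − 4(P + 19).
New equilibrium: buyers pay $49, suppliers receive $30, Q = 20. (Wedge: Pb − Ps = 19.)
Quantity falls by |ΔQ| = |64 − 20| = 44.
DWL = ½ · t · |ΔQ| = ½ · 19 · 44 = $418.

Deadweight loss = $418 thousand.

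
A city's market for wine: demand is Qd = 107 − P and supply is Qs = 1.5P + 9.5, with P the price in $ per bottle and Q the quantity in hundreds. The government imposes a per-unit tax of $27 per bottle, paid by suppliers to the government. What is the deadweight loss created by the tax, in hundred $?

Before the tax: set 107 − P = 1.5P + 9.5 → P* = $39, Q* = 68.
With the tax collected from suppliers, supply shifts: Qs = 1.5(P − 27) + 9.5.
Solving gives Q = 51.8 with buyers paying $55.2 and suppliers receiving $28.2 (the $27 wedge).
Quantity falls by |ΔQ| = |68 − 51.8| = 16.2.
DWL = ½ · t · |ΔQ| = ½ · 27 · 16.2 = $218.7.

Deadweight loss = $218.7 hundred.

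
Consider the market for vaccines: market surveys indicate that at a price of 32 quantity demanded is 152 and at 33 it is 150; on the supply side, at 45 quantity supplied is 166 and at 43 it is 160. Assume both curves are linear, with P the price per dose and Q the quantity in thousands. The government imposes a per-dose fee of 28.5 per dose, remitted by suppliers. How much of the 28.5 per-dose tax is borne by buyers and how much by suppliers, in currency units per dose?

Buyers bear 17.1 per dose; suppliers bear 11.4 per dose.

Demand slope: (150 − 152)/(33 − 32) = -2, so Qd = 216 − 2P.
Supply slope: (160 − 166)/(43 − 45) = 3, so Qs = 3P + 31.
Without the tax, 216 − 2P = 3P + 31 gives 5P = 185, so P* = 37 and Q* = 142.
With the tax collected from suppliers, supply shifts: Qs = 3(P − 28.5) + 31.
Solving gives Q = 107.8 with buyers paying 54.1 and suppliers receiving 25.6 (the 28.5 wedge).
Burden on buyers: 17.1; on suppliers: 11.4. (They sum to 28.5.)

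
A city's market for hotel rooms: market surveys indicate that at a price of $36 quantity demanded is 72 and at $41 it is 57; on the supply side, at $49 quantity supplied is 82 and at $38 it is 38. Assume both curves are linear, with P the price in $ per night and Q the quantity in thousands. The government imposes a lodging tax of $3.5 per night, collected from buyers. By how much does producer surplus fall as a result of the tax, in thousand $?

Producer surplus falls by $76.5 thousand.

Demand slope: (57 − 72)/(41 − 36) = -3, so Qd = 180 − 3P.
Supply slope: (38 − 82)/(38 − 49) = 4, so Qs = 4P − 114.
Without the tax, 180 − 3P = 4P − 114 gives 7P = 294, so P* = $42 and Q* = 54.
With the tax collected from buyers, demand (in seller-price terms) shifts: Qd = 180 − 3(P + 3.5).
Solving gives Q = 48 with buyers paying $44 and producers receiving $40.5 (the $3.5 wedge).
ΔPS is the trapezoid between Q = 48 and Q = 54 of height $1.5: ½ · (54 + 48) · 1.5 = $76.5.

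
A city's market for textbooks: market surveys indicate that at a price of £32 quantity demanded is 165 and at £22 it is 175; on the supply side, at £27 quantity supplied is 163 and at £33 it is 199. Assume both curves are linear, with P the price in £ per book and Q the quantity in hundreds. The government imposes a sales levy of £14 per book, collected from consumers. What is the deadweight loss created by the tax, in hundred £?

Demand slope: (175 − 165)/(22 − 32) = -1, so Qd = 197 − P.
Supply slope: (199 − 163)/(33 − 27) = 6, so Qs = 6P + 1.
Without the tax, 197 − P = 6P + 1 gives 7P = 196, so P* = £28 and Q* = 169.
With the tax collected from consumers, demand (in seller-price terms) shifts: Qd = 197 − (P + 14).
New equilibrium: consumers pay £40, suppliers receive £26, Q = 157. (Wedge: Pb − Ps = 14.)
Quantity falls by |ΔQ| = |169 − 157| = 12.
DWL = ½ · t · |ΔQ| = ½ · 14 · 12 = £84.

Deadweight loss = £84 hundred.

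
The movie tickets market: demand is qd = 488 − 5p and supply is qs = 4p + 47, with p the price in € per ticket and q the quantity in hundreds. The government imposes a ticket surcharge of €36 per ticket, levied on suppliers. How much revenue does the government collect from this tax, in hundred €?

Tax revenue = €5868 hundred.

Without the tax, 488 − 5p = 4p + 47 gives 9p = 441, so p* = €49 and q* = 243.
With the tax collected from suppliers, supply shifts: qs = 4(p − 36) + 47.
New equilibrium: consumers pay €65, suppliers receive €29, q = 163. (Wedge: pb − ps = 36.)
Revenue = t · Q = 36 · 163 = €5868.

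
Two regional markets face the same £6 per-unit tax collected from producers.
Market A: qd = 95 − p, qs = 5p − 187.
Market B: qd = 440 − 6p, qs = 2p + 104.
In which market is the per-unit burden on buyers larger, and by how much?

Market A: pre-tax p* = £47, q* = 48; post-tax q = 43; per-unit burden on buyers = £5.
Market B: pre-tax p* = £42, q* = 188; post-tax q = 179; per-unit burden on buyers = £1.5.
Difference: £5 vs £1.5 → market A is larger by £3.5.

Market A, by £3.5.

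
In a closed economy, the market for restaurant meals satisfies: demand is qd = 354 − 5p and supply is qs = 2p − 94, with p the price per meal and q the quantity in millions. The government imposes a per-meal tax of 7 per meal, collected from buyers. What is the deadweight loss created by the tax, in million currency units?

Before the tax: set 354 − 5p = 2p − 94 → p* = 64, q* = 34.
With the tax collected from buyers, demand (in seller-price terms) shifts: qd = 354 − 5(p + 7).
Solving gives q = 24 with buyers paying 66 and producers receiving 59 (the 7 wedge).
Quantity falls by |ΔQ| = |34 − 24| = 10.
DWL = ½ · t · |ΔQ| = ½ · 7 · 10 = 35.

Deadweight loss = 35 million.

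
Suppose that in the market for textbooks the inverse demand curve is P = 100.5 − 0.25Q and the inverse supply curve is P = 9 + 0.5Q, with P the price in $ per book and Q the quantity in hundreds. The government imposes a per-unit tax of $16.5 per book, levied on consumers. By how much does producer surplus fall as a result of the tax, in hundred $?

Producer surplus falls by $1221 hundred.

Inverting to Q(P) form: Qd = 402 − 4P; Qs = 2P − 18.
Before the tax: set 402 − 4P = 2P − 18 → P* = $70, Q* = 122.
With the tax collected from consumers, demand (in seller-price terms) shifts: Qd = 402 − 4(P + 16.5).
Solving gives Q = 100 with consumers paying $75.5 and sellers receiving $59 (the $16.5 wedge).
ΔPS is the trapezoid between Q = 100 and Q = 122 of height $11: ½ · (122 + 100) · 11 = $1221.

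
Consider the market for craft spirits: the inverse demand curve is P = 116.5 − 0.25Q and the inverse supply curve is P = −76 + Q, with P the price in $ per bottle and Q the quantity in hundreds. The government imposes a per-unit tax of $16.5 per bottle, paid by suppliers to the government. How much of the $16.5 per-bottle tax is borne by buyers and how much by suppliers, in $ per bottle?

Buyers bear $3.3 per bottle; suppliers bear $13.2 per bottle.

Rewrite in direct form: Qd = 466 − 4P and Qs = P + 76.
Before the tax: set 466 − 4P = P + 76 → P* = $78, Q* = 154.
With the tax collected from suppliers, supply shifts: Qs = (P − 16.5) + 76.
Solving gives Q = 140.8 with buyers paying $81.3 and suppliers receiving $64.8 (the $16.5 wedge).
Burden on buyers: $3.3; on suppliers: $13.2. (They sum to $16.5.)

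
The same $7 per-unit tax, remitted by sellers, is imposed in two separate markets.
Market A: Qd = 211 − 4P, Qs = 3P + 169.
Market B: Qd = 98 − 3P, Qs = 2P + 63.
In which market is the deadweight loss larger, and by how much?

Market A: pre-tax P* = $6, Q* = 187; post-tax Q = 175; deadweight loss = $42.
Market B: pre-tax P* = $7, Q* = 77; post-tax Q = 68.6; deadweight loss = $29.4.
Difference: $42 vs $29.4 → market A is larger by $12.6.

Market A, by $12.6.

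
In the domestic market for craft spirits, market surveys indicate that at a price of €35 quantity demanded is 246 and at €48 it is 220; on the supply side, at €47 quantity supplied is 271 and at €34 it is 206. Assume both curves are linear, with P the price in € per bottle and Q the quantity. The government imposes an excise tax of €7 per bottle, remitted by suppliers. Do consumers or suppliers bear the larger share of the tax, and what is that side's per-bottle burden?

Demand slope: (220 − 246)/(48 − 35) = -2, so Qd = 316 − 2P.
Supply slope: (206 − 271)/(34 − 47) = 5, so Qs = 5P + 36.
Without the tax, 316 − 2P = 5P + 36 gives 7P = 280, so P* = €40 and Q* = 236.
With the tax collected from suppliers, supply shifts: Qs = 5(P − 7) + 36.
Solving gives Q = 226 with consumers paying €45 and suppliers receiving €38 (the €7 wedge).
Per-bottle burden: consumers €5, suppliers €2.
Consumers take the larger share because demand is less price-elastic here (demand slope 2 vs supply slope 5).

Consumers bear the larger share: €5 per bottle.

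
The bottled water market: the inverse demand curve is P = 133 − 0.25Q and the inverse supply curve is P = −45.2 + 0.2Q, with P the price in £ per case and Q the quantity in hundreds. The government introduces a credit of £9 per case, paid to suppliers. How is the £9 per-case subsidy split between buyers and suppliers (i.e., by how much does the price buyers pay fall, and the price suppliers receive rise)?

Inverting to Q(P) form: Qd = 532 − 4P; Qs = 5P + 226.
Before the subsidy: set 532 − 4P = 5P + 226 → P* = £34, Q* = 396.
With a per-unit subsidy paid to suppliers, each receives P + 9 per unit sold, so supply becomes Qs = 5(P + 9) + 226.
New equilibrium: buyers pay £29, suppliers receive £38, Q = 416. (Wedge: Pb − Ps = −9.)
Gain to buyers: £5; to suppliers: £4. (They sum to £9.)

Buyers gain £5 per case; suppliers gain £4 per case.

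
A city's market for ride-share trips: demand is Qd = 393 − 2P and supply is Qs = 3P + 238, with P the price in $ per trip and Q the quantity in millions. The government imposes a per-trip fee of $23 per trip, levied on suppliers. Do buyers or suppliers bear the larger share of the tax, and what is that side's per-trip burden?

Without the tax, 393 − 2P = 3P + 238 gives 5P = 155, so P* = $31 and Q* = 331.
With the tax collected from suppliers, supply shifts: Qs = 3(P − 23) + 238.
New equilibrium: buyers pay $44.8, suppliers receive $21.8, Q = 303.4. (Wedge: Pb − Ps = 23.)
Per-trip burden: buyers $13.8, suppliers $9.2.
Buyers take the larger share because demand is less price-elastic here (demand slope 2 vs supply slope 3).

Buyers bear the larger share: $13.8 per trip.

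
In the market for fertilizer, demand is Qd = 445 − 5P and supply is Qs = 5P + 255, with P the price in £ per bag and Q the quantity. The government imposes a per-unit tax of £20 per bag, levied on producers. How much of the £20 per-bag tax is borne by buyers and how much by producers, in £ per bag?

Buyers bear £10 per bag; producers bear £10 per bag.

Before the tax: set 445 − 5P = 5P + 255 → P* = £19, Q* = 350.
With the tax collected from producers, supply shifts: Qs = 5(P − 20) + 255.
Solving gives Q = 300 with buyers paying £29 and producers receiving £9 (the £20 wedge).
Burden on buyers: £10; on producers: £10. (They sum to £20.)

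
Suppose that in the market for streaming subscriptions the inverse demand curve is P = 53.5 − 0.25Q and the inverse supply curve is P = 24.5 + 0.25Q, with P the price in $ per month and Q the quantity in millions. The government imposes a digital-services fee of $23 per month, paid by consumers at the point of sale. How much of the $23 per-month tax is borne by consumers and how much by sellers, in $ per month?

Consumers bear $11.5 per month; sellers bear $11.5 per month.

Rewrite in direct form: Qd = 214 − 4P and Qs = 4P − 98.
Without the tax, 214 − 4P = 4P − 98 gives 8P = 312, so P* = $39 and Q* = 58.
With the tax collected from consumers, demand (in seller-price terms) shifts: Qd = 214 − 4(P + 23).
Solving gives Q = 12 with consumers paying $50.5 and sellers receiving $27.5 (the $23 wedge).
Burden on consumers: $11.5; on sellers: $11.5. (They sum to $23.)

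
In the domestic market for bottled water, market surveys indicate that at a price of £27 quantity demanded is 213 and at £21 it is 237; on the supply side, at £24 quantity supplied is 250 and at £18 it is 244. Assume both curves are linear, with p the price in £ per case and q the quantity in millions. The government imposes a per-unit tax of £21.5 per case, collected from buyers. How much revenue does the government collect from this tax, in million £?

Demand slope: (237 − 213)/(21 − 27) = -4, so qd = 321 − 4p.
Supply slope: (244 − 250)/(18 − 24) = 1, so qs = p + 226.
Before the tax: set 321 − 4p = p + 226 → p* = £19, q* = 245.
With the tax collected from buyers, demand (in seller-price terms) shifts: qd = 321 − 4(p + 21.5).
New equilibrium: buyers pay £23.3, sellers receive £1.8, q = 227.8. (Wedge: pb − ps = 21.5.)
Revenue = t · Q = 21.5 · 227.8 = £4897.7.

Tax revenue = £4897.7 million.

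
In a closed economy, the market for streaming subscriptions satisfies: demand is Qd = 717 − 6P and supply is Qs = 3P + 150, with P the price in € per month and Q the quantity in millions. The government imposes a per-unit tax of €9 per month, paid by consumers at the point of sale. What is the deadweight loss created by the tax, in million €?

Deadweight loss = €81 million.

Without the tax, 717 − 6P = 3P + 150 gives 9P = 567, so P* = €63 and Q* = 339.
With the tax collected from consumers, demand (in seller-price terms) shifts: Qd = 717 − 6(P + 9).
New equilibrium: consumers pay €66, sellers receive €57, Q = 321. (Wedge: Pb − Ps = 9.)
Quantity falls by |ΔQ| = |339 − 321| = 18.
DWL = ½ · t · |ΔQ| = ½ · 9 · 18 = €81.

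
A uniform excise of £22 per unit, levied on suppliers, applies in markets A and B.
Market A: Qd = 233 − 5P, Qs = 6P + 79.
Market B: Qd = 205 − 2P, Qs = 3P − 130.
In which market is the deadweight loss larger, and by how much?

Market A: pre-tax P* = £14, Q* = 163; post-tax Q = 103; deadweight loss = £660.
Market B: pre-tax P* = £67, Q* = 71; post-tax Q = 44.6; deadweight loss = £290.4.
Difference: £660 vs £290.4 → market A is larger by £369.6.

Market A, by £369.6.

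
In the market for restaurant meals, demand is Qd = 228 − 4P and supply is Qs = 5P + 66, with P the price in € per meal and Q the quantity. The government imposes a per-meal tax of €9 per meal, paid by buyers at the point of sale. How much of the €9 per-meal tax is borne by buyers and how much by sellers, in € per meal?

Before the tax: set 228 − 4P = 5P + 66 → P* = €18, Q* = 156.
With the tax collected from buyers, demand (in seller-price terms) shifts: Qd = 228 − 4(P + 9).
New equilibrium: buyers pay €23, sellers receive €14, Q = 136. (Wedge: Pb − Ps = 9.)
Burden on buyers: €5; on sellers: €4. (They sum to €9.)

Buyers bear €5 per meal; sellers bear €4 per meal.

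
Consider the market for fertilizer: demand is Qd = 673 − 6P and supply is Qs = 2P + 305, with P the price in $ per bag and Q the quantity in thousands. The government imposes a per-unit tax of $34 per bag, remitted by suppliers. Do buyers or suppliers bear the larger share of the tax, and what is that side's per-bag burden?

Suppliers bear the larger share: $25.5 per bag.

Before the tax: set 673 − 6P = 2P + 305 → P* = $46, Q* = 397.
With the tax collected from suppliers, supply shifts: Qs = 2(P − 34) + 305.
New equilibrium: buyers pay $54.5, suppliers receive $20.5, Q = 346. (Wedge: Pb − Ps = 34.)
Per-bag burden: buyers $8.5, suppliers $25.5.
Suppliers take the larger share because supply is less price-elastic here (demand slope 6 vs supply slope 2).
The less price-elastic side of the market bears the larger share of a per-unit tax.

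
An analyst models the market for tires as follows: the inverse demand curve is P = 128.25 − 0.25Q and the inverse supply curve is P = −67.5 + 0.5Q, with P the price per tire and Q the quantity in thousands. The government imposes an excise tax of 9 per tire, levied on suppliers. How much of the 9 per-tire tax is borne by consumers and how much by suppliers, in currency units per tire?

Inverting to Q(P) form: Qd = 513 − 4P; Qs = 2P + 135.
Without the tax, 513 − 4P = 2P + 135 gives 6P = 378, so P* = 63 and Q* = 261.
With the tax collected from suppliers, supply shifts: Qs = 2(P − 9) + 135.
Solving gives Q = 249 with consumers paying 66 and suppliers receiving 57 (the 9 wedge).
Burden on consumers: 3; on suppliers: 6. (They sum to 9.)
The less price-elastic side of the market bears the larger share of a per-unit tax.

Consumers bear 3 per tire; suppliers bear 6 per tire.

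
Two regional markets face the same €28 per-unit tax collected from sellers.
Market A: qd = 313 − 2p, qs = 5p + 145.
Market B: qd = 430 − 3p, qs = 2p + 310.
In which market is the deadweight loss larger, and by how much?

Market A, by €89.6.

Market A: pre-tax p* = €24, q* = 265; post-tax q = 225; deadweight loss = €560.
Market B: pre-tax p* = €24, q* = 358; post-tax q = 324.4; deadweight loss = €470.4.
Difference: €560 vs €470.4 → market A is larger by €89.6.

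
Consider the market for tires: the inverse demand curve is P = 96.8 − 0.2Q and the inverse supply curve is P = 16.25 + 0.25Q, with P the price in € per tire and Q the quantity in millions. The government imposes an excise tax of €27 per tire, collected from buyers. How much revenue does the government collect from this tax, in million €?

Rewrite in direct form: Qd = 484 − 5P and Qs = 4P − 65.
Before the tax: set 484 − 5P = 4P − 65 → P* = €61, Q* = 179.
With the tax collected from buyers, demand (in seller-price terms) shifts: Qd = 484 − 5(P + 27).
Solving gives Q = 119 with buyers paying €73 and sellers receiving €46 (the €27 wedge).
Revenue = t · Q = 27 · 119 = €3213.

Tax revenue = €3213 million.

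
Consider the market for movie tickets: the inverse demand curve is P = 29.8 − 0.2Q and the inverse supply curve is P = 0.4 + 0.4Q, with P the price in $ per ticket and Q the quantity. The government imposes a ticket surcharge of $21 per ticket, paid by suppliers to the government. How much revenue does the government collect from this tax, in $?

Rewrite in direct form: Qd = 149 − 5P and Qs = 2.5P − 1.
Before the tax: set 149 − 5P = 2.5P − 1 → P* = $20, Q* = 49.
With the tax collected from suppliers, supply shifts: Qs = 2.5(P − 21) − 1.
New equilibrium: buyers pay $27, suppliers receive $6, Q = 14. (Wedge: Pb − Ps = 21.)
Revenue = t · Q = 21 · 14 = $294.

Tax revenue = $294.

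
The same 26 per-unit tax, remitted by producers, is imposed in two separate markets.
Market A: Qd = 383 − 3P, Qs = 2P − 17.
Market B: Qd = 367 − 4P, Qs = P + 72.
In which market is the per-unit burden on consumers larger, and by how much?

Market A, by 5.2.

Market A: pre-tax P* = 80, Q* = 143; post-tax Q = 111.8; per-unit burden on consumers = 10.4.
Market B: pre-tax P* = 59, Q* = 131; post-tax Q = 110.2; per-unit burden on consumers = 5.2.
Difference: 10.4 vs 5.2 → market A is larger by 5.2.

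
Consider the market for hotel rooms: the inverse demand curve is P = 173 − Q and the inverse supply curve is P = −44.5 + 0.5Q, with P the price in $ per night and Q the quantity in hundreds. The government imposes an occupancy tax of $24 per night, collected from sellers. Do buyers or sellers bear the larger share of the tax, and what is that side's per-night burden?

Inverting to Q(P) form: Qd = 173 − P; Qs = 2P + 89.
Without the tax, 173 − P = 2P + 89 gives 3P = 84, so P* = $28 and Q* = 145.
With the tax collected from sellers, supply shifts: Qs = 2(P − 24) + 89.
New equilibrium: buyers pay $44, sellers receive $20, Q = 129. (Wedge: Pb − Ps = 24.)
Per-night burden: buyers $16, sellers $8.
Buyers take the larger share because demand is less price-elastic here (demand slope 1 vs supply slope 2).
The less price-elastic side of the market bears the larger share of a per-unit tax.

Buyers bear the larger share: $16 per night.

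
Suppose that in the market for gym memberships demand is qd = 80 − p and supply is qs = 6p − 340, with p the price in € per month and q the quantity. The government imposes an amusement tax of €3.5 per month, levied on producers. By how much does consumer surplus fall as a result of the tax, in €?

Before the tax: set 80 − p = 6p − 340 → p* = €60, q* = 20.
With the tax collected from producers, supply shifts: qs = 6(p − 3.5) − 340.
New equilibrium: buyers pay €63, producers receive €59.5, q = 17. (Wedge: pb − ps = 3.5.)
ΔCS is the trapezoid between Q = 17 and Q = 20 of height €3: ½ · (20 + 17) · 3 = €55.5.

Consumer surplus falls by €55.5.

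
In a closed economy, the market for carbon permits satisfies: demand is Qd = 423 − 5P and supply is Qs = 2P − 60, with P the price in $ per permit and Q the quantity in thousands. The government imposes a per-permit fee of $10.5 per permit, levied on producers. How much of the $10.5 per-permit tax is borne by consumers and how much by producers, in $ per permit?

Without the tax, 423 − 5P = 2P − 60 gives 7P = 483, so P* = $69 and Q* = 78.
With the tax collected from producers, supply shifts: Qs = 2(P − 10.5) − 60.
New equilibrium: consumers pay $72, producers receive $61.5, Q = 63. (Wedge: Pb − Ps = 10.5.)
Burden on consumers: $3; on producers: $7.5. (They sum to $10.5.)

Consumers bear $3 per permit; producers bear $7.5 per permit.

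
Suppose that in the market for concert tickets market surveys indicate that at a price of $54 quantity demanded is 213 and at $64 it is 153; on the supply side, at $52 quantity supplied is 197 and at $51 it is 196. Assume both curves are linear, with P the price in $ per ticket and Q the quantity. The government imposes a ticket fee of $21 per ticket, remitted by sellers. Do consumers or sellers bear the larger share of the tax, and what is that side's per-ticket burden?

Sellers bear the larger share: $18 per ticket.

Demand slope: (153 − 213)/(64 − 54) = -6, so Qd = 537 − 6P.
Supply slope: (196 − 197)/(51 − 52) = 1, so Qs = P + 145.
Without the tax, 537 − 6P = P + 145 gives 7P = 392, so P* = $56 and Q* = 201.
With the tax collected from sellers, supply shifts: Qs = (P − 21) + 145.
New equilibrium: consumers pay $59, sellers receive $38, Q = 183. (Wedge: Pb − Ps = 21.)
Per-ticket burden: consumers $3, sellers $18.
Sellers take the larger share because supply is less price-elastic here (demand slope 6 vs supply slope 1).
The less price-elastic side of the market bears the larger share of a per-unit tax.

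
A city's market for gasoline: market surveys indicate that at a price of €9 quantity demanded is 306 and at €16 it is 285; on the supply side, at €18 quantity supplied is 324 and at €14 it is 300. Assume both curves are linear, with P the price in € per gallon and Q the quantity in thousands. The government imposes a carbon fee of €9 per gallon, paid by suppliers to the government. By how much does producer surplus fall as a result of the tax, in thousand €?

Producer surplus falls by €855 thousand.

Demand slope: (285 − 306)/(16 − 9) = -3, so Qd = 333 − 3P.
Supply slope: (300 − 324)/(14 − 18) = 6, so Qs = 6P + 216.
Before the tax: set 333 − 3P = 6P + 216 → P* = €13, Q* = 294.
With the tax collected from suppliers, supply shifts: Qs = 6(P − 9) + 216.
Solving gives Q = 276 with consumers paying €19 and suppliers receiving €10 (the €9 wedge).
ΔPS is the trapezoid between Q = 276 and Q = 294 of height €3: ½ · (294 + 276) · 3 = €855.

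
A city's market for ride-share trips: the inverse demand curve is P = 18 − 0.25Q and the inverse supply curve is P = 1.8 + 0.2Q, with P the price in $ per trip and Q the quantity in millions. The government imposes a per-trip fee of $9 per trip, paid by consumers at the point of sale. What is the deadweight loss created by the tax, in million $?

Deadweight loss = $90 million.

Inverting to Q(P) form: Qd = 72 − 4P; Qs = 5P − 9.
Before the tax: set 72 − 4P = 5P − 9 → P* = $9, Q* = 36.
With the tax collected from consumers, demand (in seller-price terms) shifts: Qd = 72 − 4(P + 9).
Solving gives Q = 16 with consumers paying $14 and suppliers receiving $5 (the $9 wedge).
Quantity falls by |ΔQ| = |36 − 16| = 20.
DWL = ½ · t · |ΔQ| = ½ · 9 · 20 = $90.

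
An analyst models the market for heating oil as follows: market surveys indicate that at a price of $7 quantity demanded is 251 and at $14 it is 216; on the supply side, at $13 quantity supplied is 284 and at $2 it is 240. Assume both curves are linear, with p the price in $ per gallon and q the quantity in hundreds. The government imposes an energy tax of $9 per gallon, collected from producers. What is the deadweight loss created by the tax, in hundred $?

Demand slope: (216 − 251)/(14 − 7) = -5, so qd = 286 − 5p.
Supply slope: (240 − 284)/(2 − 13) = 4, so qs = 4p + 232.
Before the tax: set 286 − 5p = 4p + 232 → p* = $6, q* = 256.
With the tax collected from producers, supply shifts: qs = 4(p − 9) + 232.
Solving gives q = 236 with consumers paying $10 and producers receiving $1 (the $9 wedge).
Quantity falls by |ΔQ| = |256 − 236| = 20.
DWL = ½ · t · |ΔQ| = ½ · 9 · 20 = $90.

Deadweight loss = $90 hundred.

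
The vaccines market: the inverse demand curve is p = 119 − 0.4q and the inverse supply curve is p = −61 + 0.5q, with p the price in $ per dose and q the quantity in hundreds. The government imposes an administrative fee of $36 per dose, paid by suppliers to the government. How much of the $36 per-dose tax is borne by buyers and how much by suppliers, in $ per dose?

Rewrite in direct form: qd = 297.5 − 2.5p and qs = 2p + 122.
Before the tax: set 297.5 − 2.5p = 2p + 122 → p* = $39, q* = 200.
With the tax collected from suppliers, supply shifts: qs = 2(p − 36) + 122.
New equilibrium: buyers pay $55, suppliers receive $19, q = 160. (Wedge: pb − ps = 36.)
Burden on buyers: $16; on suppliers: $20. (They sum to $36.)
The less price-elastic side of the market bears the larger share of a per-unit tax.

Buyers bear $16 per dose; suppliers bear $20 per dose.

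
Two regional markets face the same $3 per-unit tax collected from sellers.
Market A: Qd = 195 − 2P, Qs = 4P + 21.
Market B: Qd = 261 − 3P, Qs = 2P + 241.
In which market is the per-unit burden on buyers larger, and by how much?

Market A, by $0.8.

Market A: pre-tax P* = $29, Q* = 137; post-tax Q = 133; per-unit burden on buyers = $2.
Market B: pre-tax P* = $4, Q* = 249; post-tax Q = 245.4; per-unit burden on buyers = $1.2.
Difference: $2 vs $1.2 → market A is larger by $0.8.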